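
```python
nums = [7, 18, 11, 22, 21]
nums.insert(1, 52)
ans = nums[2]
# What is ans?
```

Trace:
`nums = [7, 18, 11, 22, 21]` → nums = [7, 18, 11, 22, 21]
`nums.insert(1, 52)` → nums = [7, 52, 18, 11, 22, 21]
`ans = nums[2]` → ans = 18
So ans = 18

Answer: 18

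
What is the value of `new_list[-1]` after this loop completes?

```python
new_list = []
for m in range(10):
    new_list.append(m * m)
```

Last element of squares 0 to 9
`new_list` takes the values: [] → [0] → [0, 1] → [0, 1, 4] → [0, 1, 4, 9] → [0, 1, 4, 9, 16] → [0, 1, 4, 9, 16, 25] → [0, 1, 4, 9, 16, 25, 36] → [0, 1, 4, 9, 16, 25, 36, 49] → [0, 1, 4, 9, 16, 25, 36, 49, 64] → [0, 1, 4, 9, 16, 25, 36, 49, 64, 81]
So `new_list[-1]` = 81

Answer: 81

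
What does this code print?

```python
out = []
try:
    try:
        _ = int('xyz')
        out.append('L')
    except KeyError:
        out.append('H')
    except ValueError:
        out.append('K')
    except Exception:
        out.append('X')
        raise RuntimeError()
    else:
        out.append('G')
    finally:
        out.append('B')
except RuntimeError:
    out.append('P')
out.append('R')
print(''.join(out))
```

Execution trace: 'K' (inner except ValueError) → 'B' (inner finally) → 'R' (after the try/except). Output: KBR

Answer: KBR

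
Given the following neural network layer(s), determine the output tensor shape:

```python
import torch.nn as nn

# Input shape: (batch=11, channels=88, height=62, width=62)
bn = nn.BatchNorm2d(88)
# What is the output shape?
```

Input: (11, 88, 62, 62) -> Output: (11, 88, 62, 62)

Answer: (11, 88, 62, 62)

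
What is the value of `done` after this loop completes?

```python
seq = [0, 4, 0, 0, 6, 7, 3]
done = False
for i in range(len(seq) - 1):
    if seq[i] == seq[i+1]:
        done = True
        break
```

Check consecutive duplicates in [0, 4, 0, 0, 6, 7, 3]
`done` takes the values: False → True

Answer: True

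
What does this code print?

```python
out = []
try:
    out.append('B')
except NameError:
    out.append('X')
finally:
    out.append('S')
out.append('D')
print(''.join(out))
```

Execution trace: 'B' (try body, no exception) → 'S' (finally) → 'D' (after the try/except). Output: BSD

Answer: BSD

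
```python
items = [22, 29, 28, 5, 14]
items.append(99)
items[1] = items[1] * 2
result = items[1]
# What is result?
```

Trace:
`items = [22, 29, 28, 5, 14]` → items = [22, 29, 28, 5, 14]
`items.append(99)` → items = [22, 29, 28, 5, 14, 99]
`items[1] = items[1] * 2` → items = [22, 58, 28, 5, 14, 99]
`result = items[1]` → result = 58
So result = 58

Answer: 58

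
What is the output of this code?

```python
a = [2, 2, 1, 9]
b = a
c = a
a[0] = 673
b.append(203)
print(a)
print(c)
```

Key concept: multiple aliases.
Step by step:
`a = [2, 2, 1, 9]` → a = [2, 2, 1, 9]
`b = a` → b = [2, 2, 1, 9] (same object as a)
`c = a` → c = [2, 2, 1, 9] (same object as a, b)
`a[0] = 673` → a = [673, 2, 1, 9] (same object as b, c); b = [673, 2, 1, 9] (same object as a, c); c = [673, 2, 1, 9] (same object as a, b)
`b.append(203)` → a = [673, 2, 1, 9, 203] (same object as b, c); b = [673, 2, 1, 9, 203] (same object as a, c); c = [673, 2, 1, 9, 203] (same object as a, b)
`print(a)` → prints [673, 2, 1, 9, 203]
`print(c)` → prints [673, 2, 1, 9, 203]

Answer:
[673, 2, 1, 9, 203]
[673, 2, 1, 9, 203]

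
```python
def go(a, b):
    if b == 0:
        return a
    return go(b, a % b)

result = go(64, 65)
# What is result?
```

go(64, 65) -> go(65, 64) -> go(64, 1) -> go(1, 0) -> 1

Answer: 1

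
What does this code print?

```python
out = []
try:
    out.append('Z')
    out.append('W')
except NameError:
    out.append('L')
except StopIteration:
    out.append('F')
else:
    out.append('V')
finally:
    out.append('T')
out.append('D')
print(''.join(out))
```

Execution trace: 'Z' (try body) → 'W' (try body, no exception) → 'V' (else) → 'T' (finally) → 'D' (after the try/except). Output: ZWVTD

Answer: ZWVTD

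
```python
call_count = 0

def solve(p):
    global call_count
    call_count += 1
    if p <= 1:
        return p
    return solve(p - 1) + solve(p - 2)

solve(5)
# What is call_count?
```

Calls(p) = 1 + Calls(p-1) + Calls(p-2); Calls(0)=Calls(1)=1. For p=5 this gives 15.

Answer: 15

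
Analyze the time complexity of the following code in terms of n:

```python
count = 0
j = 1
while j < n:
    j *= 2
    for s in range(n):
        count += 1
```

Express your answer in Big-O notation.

Each loop level contributes: log n × n. Multiplying the contributions gives O(n log n).

Answer: O(n log n)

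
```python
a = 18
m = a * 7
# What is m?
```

Trace:
`a = 18` → a = 18
`m = a * 7` → m = 126
So m = 126

Answer: 126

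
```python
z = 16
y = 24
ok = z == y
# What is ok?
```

Trace:
`z = 16` → z = 16
`y = 24` → y = 24
`ok = z == y` → ok = False
So ok = False

Answer: False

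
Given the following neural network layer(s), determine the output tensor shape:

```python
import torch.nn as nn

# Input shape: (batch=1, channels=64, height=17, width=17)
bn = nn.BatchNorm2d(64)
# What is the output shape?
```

Input: (1, 64, 17, 17) -> Output: (1, 64, 17, 17)

Answer: (1, 64, 17, 17)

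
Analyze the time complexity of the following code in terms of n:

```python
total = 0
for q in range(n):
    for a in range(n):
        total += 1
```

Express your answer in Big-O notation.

Each loop level contributes: n × n. Multiplying the contributions gives O(n^2).

Answer: O(n^2)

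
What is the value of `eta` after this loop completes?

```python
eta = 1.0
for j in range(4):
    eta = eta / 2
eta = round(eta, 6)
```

Halving LR 4 times: 1 / 2^4
`eta` takes the values: 1.0 → 0.5 → 0.25 → 0.125 → 0.0625

Answer: 0.0625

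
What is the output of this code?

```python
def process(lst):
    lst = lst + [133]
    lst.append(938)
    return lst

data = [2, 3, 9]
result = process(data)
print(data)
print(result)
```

Key concept: rebinding parameter vs mutation.
Step by step:
`data = [2, 3, 9]` → data = [2, 3, 9]
`result = process(data)` → result = [2, 3, 9, 133, 938]
`print(data)` → prints [2, 3, 9]
`print(result)` → prints [2, 3, 9, 133, 938]

Answer:
[2, 3, 9]
[2, 3, 9, 133, 938]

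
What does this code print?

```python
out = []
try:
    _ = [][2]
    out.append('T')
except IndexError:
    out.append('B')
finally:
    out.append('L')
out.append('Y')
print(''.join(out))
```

Execution trace: 'B' (except IndexError) → 'L' (finally) → 'Y' (after the try/except). Output: BLY

Answer: BLY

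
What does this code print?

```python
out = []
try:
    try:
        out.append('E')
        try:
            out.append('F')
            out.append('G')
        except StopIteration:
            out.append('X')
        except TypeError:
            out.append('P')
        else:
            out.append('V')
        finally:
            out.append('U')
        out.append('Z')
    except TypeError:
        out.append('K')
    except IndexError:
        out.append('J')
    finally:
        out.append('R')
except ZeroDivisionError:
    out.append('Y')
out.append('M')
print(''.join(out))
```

Execution trace: 'E' (try body) → 'F' (inner try body) → 'G' (inner try body, no exception) → 'V' (inner else) → 'U' (inner finally) → 'Z' (try body, no exception) → 'R' (finally) → 'M' (after the try/except). Output: EFGVUZRM

Answer: EFGVUZRM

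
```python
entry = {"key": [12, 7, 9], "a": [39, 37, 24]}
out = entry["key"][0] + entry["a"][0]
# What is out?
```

Trace:
`entry = {"key": [12, 7, 9], "a": [39, 37, 24]}` → entry = {'key': [12, 7, 9], 'a': [39, 37, 24]}
`out = entry["key"][0] + entry["a"][0]` → out = 51
So out = 51

Answer: 51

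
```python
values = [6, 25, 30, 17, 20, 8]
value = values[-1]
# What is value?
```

Trace:
`values = [6, 25, 30, 17, 20, 8]` → values = [6, 25, 30, 17, 20, 8]
`value = values[-1]` → value = 8
So value = 8

Answer: 8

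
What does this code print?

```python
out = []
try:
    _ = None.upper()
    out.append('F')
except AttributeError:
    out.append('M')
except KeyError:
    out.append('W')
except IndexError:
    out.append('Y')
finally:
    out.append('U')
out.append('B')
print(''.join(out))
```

Execution trace: 'M' (except AttributeError) → 'U' (finally) → 'B' (after the try/except). Output: MUB

Answer: MUB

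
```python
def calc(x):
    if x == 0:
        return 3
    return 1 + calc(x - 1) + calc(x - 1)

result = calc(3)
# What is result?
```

calc(x) = 1 + 2·calc(x-1), calc(0)=3. Closed form: (3+1)·2^3 - 1 = 31.

Answer: 31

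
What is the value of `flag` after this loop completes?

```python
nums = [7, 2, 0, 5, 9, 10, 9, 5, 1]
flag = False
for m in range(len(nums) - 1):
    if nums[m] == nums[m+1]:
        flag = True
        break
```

Check consecutive duplicates in [7, 2, 0, 5, 9, 10, 9, 5, 1]
`flag` takes the values: False

Answer: False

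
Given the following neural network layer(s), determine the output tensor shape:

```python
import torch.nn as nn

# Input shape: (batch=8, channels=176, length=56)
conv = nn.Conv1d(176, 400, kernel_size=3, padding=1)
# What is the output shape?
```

Input: (8, 176, 56) -> Output: (8, 400, 56)

Answer: (8, 400, 56)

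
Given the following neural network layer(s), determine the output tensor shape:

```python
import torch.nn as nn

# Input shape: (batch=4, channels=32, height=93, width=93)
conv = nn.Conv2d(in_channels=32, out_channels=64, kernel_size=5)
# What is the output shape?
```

Input: (4, 32, 93, 93) -> Output: (4, 64, 89, 89)

Answer: (4, 64, 89, 89)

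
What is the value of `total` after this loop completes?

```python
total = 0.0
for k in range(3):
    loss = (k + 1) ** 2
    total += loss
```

Sum of squared losses 1² + 2² + ... + 3²
`total` takes the values: 0.0 → 1.0 → 5.0 → 14.0

Answer: 14.0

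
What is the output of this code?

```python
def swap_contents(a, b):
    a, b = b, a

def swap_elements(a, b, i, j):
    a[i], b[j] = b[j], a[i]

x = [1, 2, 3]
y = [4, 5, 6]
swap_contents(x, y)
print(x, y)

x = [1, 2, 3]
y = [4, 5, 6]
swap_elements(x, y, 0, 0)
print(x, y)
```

Key concept: parameter rebinding vs mutation.
Step by step:
`x = [1, 2, 3]` → x = [1, 2, 3]
`y = [4, 5, 6]` → y = [4, 5, 6]
`swap_contents(x, y)` → no visible change to tracked variables
`print(x, y)` → prints [1, 2, 3] [4, 5, 6]
`x = [1, 2, 3]` → x = [1, 2, 3]
`y = [4, 5, 6]` → y = [4, 5, 6]
`swap_elements(x, y, 0, 0)` → x = [4, 2, 3]; y = [1, 5, 6]
`print(x, y)` → prints [4, 2, 3] [1, 5, 6]

Answer:
[1, 2, 3] [4, 5, 6]
[4, 2, 3] [1, 5, 6]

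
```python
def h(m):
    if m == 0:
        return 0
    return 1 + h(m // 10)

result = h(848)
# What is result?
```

Count of digits of 848: 3

Answer: 3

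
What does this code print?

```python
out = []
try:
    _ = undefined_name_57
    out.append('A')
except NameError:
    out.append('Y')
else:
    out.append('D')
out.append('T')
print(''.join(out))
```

Execution trace: 'Y' (except NameError) → 'T' (after the try/except). Output: YT

Answer: YT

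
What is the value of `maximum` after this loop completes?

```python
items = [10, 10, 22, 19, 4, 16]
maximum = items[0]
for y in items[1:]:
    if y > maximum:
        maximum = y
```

Maximum of [10, 10, 22, 19, 4, 16]
`maximum` takes the values: 10 → 22

Answer: 22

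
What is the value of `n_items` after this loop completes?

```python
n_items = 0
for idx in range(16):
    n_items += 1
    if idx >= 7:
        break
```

Loop breaks when idx reaches 7, n_items is 8
`n_items` takes the values: 0 → 1 → 2 → 3 → 4 → 5 → 6 → 7 → 8

Answer: 8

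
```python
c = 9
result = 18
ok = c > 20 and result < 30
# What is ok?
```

Trace:
`c = 9` → c = 9
`result = 18` → result = 18
`ok = c > 20 and result < 30` → ok = False
So ok = False

Answer: False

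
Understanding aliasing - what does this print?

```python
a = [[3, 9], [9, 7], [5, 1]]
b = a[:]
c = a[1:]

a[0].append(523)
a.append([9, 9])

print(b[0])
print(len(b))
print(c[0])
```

Key concept: slice with nested mutation.
Step by step:
`a = [[3, 9], [9, 7], [5, 1]]` → a = [[3, 9], [9, 7], [5, 1]]
`b = a[:]` → b = [[3, 9], [9, 7], [5, 1]]
`c = a[1:]` → c = [[9, 7], [5, 1]]
`a[0].append(523)` → a = [[3, 9, 523], [9, 7], [5, 1]]; b = [[3, 9, 523], [9, 7], [5, 1]]
`a.append([9, 9])` → a = [[3, 9, 523], [9, 7], [5, 1], [9, 9]]
`print(b[0])` → prints [3, 9, 523]
`print(len(b))` → prints 3
`print(c[0])` → prints [9, 7]

Answer:
[3, 9, 523]
3
[9, 7]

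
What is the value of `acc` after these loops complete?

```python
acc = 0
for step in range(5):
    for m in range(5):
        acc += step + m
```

Sum of all step+m for step,m in 5x5
`acc` takes the values: 0 → 1 → 3 → 6 → 10 → 11 → 13 → 16 → 20 → 25 → 27 → 30 → 34 → 39 → 45 → 48 → 52 → 57 → 63 → 70 → 74 → 79 → 85 → 92 → 100

Answer: 100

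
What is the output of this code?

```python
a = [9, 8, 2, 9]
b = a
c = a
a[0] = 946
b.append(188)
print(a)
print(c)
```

Key concept: multiple aliases.
Step by step:
`a = [9, 8, 2, 9]` → a = [9, 8, 2, 9]
`b = a` → b = [9, 8, 2, 9] (same object as a)
`c = a` → c = [9, 8, 2, 9] (same object as a, b)
`a[0] = 946` → a = [946, 8, 2, 9] (same object as b, c); b = [946, 8, 2, 9] (same object as a, c); c = [946, 8, 2, 9] (same object as a, b)
`b.append(188)` → a = [946, 8, 2, 9, 188] (same object as b, c); b = [946, 8, 2, 9, 188] (same object as a, c); c = [946, 8, 2, 9, 188] (same object as a, b)
`print(a)` → prints [946, 8, 2, 9, 188]
`print(c)` → prints [946, 8, 2, 9, 188]

Answer:
[946, 8, 2, 9, 188]
[946, 8, 2, 9, 188]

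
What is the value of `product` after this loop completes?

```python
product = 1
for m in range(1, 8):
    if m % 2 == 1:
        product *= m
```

Product of odd numbers 1 to 7
`product` takes the values: 1 → 3 → 15 → 105

Answer: 105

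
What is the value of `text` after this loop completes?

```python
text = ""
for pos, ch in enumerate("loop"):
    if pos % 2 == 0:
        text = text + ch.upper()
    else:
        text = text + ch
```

Uppercase even positions in 'loop'
`text` takes the values: "" → "L" → "Lo" → "LoO" → "LoOp"

Answer: "LoOp"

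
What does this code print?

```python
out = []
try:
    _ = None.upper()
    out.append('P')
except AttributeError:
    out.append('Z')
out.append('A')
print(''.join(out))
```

Execution trace: 'Z' (except AttributeError) → 'A' (after the try/except). Output: ZA

Answer: ZA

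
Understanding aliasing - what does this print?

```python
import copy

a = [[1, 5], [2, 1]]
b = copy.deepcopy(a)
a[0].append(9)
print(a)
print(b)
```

Key concept: deep copy is fully independent.
Step by step:
`a = [[1, 5], [2, 1]]` → a = [[1, 5], [2, 1]]
`b = copy.deepcopy(a)` → b = [[1, 5], [2, 1]]
`a[0].append(9)` → a = [[1, 5, 9], [2, 1]]
`print(a)` → prints [[1, 5, 9], [2, 1]]
`print(b)` → prints [[1, 5], [2, 1]]

Answer:
[[1, 5, 9], [2, 1]]
[[1, 5], [2, 1]]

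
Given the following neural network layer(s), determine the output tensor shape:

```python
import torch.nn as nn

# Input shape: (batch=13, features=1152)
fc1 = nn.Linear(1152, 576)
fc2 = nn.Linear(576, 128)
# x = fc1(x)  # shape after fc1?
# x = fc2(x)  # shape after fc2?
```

Input: (13, 1152) -> after fc1: (13, 576) -> Output: (13, 128)

Answer: (13, 128)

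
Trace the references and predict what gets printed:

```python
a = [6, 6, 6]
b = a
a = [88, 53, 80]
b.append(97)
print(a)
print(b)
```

Key concept: rebinding vs mutation: a is rebound to a new list, b still points at the original.
Step by step:
`a = [6, 6, 6]` → a = [6, 6, 6]
`b = a` → b = [6, 6, 6] (same object as a)
`a = [88, 53, 80]` → a = [88, 53, 80]
`b.append(97)` → b = [6, 6, 6, 97]
`print(a)` → prints [88, 53, 80]
`print(b)` → prints [6, 6, 6, 97]

Answer:
[88, 53, 80]
[6, 6, 6, 97]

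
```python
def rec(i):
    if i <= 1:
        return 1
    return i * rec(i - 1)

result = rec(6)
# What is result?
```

rec(6) = 6 * 5 * 4 * 3 * 2 * 1 = 720

Answer: 720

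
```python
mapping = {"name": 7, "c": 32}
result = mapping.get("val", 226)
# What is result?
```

Trace:
`mapping = {"name": 7, "c": 32}` → mapping = {'name': 7, 'c': 32}
`result = mapping.get("val", 226)` → result = 226
So result = 226

Answer: 226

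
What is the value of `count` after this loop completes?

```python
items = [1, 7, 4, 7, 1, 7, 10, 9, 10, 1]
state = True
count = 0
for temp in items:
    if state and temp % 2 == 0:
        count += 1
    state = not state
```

Count even values at even positions
`count` takes the values: 0 → 1 → 2 → 3

Answer: 3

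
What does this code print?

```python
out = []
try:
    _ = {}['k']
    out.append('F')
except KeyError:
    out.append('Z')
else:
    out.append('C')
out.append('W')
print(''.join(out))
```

Execution trace: 'Z' (except KeyError) → 'W' (after the try/except). Output: ZW

Answer: ZW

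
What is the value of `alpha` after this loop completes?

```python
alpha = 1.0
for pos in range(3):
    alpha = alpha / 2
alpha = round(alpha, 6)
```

Halving LR 3 times: 1 / 2^3
`alpha` takes the values: 1.0 → 0.5 → 0.25 → 0.125

Answer: 0.125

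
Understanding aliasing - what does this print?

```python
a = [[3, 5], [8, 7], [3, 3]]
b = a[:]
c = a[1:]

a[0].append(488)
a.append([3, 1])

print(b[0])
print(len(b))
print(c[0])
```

Key concept: slice with nested mutation.
Step by step:
`a = [[3, 5], [8, 7], [3, 3]]` → a = [[3, 5], [8, 7], [3, 3]]
`b = a[:]` → b = [[3, 5], [8, 7], [3, 3]]
`c = a[1:]` → c = [[8, 7], [3, 3]]
`a[0].append(488)` → a = [[3, 5, 488], [8, 7], [3, 3]]; b = [[3, 5, 488], [8, 7], [3, 3]]
`a.append([3, 1])` → a = [[3, 5, 488], [8, 7], [3, 3], [3, 1]]
`print(b[0])` → prints [3, 5, 488]
`print(len(b))` → prints 3
`print(c[0])` → prints [8, 7]

Answer:
[3, 5, 488]
3
[8, 7]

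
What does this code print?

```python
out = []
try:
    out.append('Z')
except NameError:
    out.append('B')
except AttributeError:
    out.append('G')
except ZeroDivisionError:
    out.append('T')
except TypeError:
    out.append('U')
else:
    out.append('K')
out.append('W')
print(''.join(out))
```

Execution trace: 'Z' (try body, no exception) → 'K' (else) → 'W' (after the try/except). Output: ZKW

Answer: ZKW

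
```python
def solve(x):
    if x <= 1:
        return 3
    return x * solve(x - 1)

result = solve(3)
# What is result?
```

solve(3) = 3 * 2 * 3 = 18

Answer: 18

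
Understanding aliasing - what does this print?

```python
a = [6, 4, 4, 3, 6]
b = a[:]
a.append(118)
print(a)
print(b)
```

Key concept: slice [:] creates copy.
Step by step:
`a = [6, 4, 4, 3, 6]` → a = [6, 4, 4, 3, 6]
`b = a[:]` → b = [6, 4, 4, 3, 6]
`a.append(118)` → a = [6, 4, 4, 3, 6, 118]
`print(a)` → prints [6, 4, 4, 3, 6, 118]
`print(b)` → prints [6, 4, 4, 3, 6]

Answer:
[6, 4, 4, 3, 6, 118]
[6, 4, 4, 3, 6]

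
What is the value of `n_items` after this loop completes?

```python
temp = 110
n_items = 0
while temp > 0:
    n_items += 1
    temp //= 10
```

Count digits by repeated division by 10
`n_items` takes the values: 0 → 1 → 2 → 3

Answer: 3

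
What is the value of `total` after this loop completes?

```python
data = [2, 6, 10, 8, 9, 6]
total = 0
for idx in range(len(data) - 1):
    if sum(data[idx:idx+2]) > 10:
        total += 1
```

Count windows with sum > 10
`total` takes the values: 0 → 1 → 2 → 3 → 4

Answer: 4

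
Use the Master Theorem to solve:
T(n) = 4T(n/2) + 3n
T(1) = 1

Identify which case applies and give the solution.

a=4, b=2, f(n)=3n. log_2(4) = 2. Since c=1 < 2, Case 1 applies: T(n) = Θ(n^log_b(a)) = O(n^2).

Answer: O(n^2) - Case 1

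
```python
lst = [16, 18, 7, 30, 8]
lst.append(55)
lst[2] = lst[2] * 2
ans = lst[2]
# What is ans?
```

Trace:
`lst = [16, 18, 7, 30, 8]` → lst = [16, 18, 7, 30, 8]
`lst.append(55)` → lst = [16, 18, 7, 30, 8, 55]
`lst[2] = lst[2] * 2` → lst = [16, 18, 14, 30, 8, 55]
`ans = lst[2]` → ans = 14
So ans = 14

Answer: 14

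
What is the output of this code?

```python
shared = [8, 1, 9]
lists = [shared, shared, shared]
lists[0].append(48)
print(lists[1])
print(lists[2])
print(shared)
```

Key concept: list of same reference.
Step by step:
`shared = [8, 1, 9]` → shared = [8, 1, 9]
`lists = [shared, shared, shared]` → lists = [[8, 1, 9], [8, 1, 9], [8, 1, 9]]
`lists[0].append(48)` → shared = [8, 1, 9, 48]; lists = [[8, 1, 9, 48], [8, 1, 9, 48], [8, 1, 9, 48]]
`print(lists[1])` → prints [8, 1, 9, 48]
`print(lists[2])` → prints [8, 1, 9, 48]
`print(shared)` → prints [8, 1, 9, 48]

Answer:
[8, 1, 9, 48]
[8, 1, 9, 48]
[8, 1, 9, 48]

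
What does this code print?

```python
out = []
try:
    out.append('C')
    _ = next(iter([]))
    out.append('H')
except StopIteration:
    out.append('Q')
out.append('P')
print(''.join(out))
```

Execution trace: 'C' (try body) → 'Q' (except StopIteration) → 'P' (after the try/except). Output: CQP

Answer: CQP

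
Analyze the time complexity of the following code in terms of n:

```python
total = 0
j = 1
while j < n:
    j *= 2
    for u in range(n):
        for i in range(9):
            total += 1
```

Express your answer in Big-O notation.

Each loop level contributes: log n × n × 1. Multiplying the contributions gives O(n log n).

Answer: O(n log n)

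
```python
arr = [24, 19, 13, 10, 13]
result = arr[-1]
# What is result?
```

Trace:
`arr = [24, 19, 13, 10, 13]` → arr = [24, 19, 13, 10, 13]
`result = arr[-1]` → result = 13
So result = 13

Answer: 13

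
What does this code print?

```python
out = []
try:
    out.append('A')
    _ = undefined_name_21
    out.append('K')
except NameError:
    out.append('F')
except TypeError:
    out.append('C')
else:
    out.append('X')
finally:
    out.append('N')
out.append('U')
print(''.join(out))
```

Execution trace: 'A' (try body) → 'F' (except NameError) → 'N' (finally) → 'U' (after the try/except). Output: AFNU

Answer: AFNU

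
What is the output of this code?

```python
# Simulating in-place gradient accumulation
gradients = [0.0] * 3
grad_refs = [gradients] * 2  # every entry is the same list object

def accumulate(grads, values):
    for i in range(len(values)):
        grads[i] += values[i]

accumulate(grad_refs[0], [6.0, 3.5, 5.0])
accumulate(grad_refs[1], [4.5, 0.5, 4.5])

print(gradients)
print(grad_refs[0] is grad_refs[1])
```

Key concept: gradient accumulation aliasing.
Step by step:
`gradients = [0.0] * 3` → gradients = [0.0, 0.0, 0.0]
`grad_refs = [gradients] * 2` → grad_refs = [[0.0, 0.0, 0.0], [0.0, 0.0, 0.0]]
`accumulate(grad_refs[0], [6.0, 3.5, 5.0])` → gradients = [6.0, 3.5, 5.0]; grad_refs = [[6.0, 3.5, 5.0], [6.0, 3.5, 5.0]]
`accumulate(grad_refs[1], [4.5, 0.5, 4.5])` → gradients = [10.5, 4.0, 9.5]; grad_refs = [[10.5, 4.0, 9.5], [10.5, 4.0, 9.5]]
`print(gradients)` → prints [10.5, 4.0, 9.5]
`print(grad_refs[0] is grad_refs[1])` → prints True

Answer:
[10.5, 4.0, 9.5]
True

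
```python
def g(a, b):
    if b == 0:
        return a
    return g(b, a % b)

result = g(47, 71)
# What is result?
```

g(47, 71) -> g(71, 47) -> g(47, 24) -> g(24, 23) -> g(23, 1) -> g(1, 0) -> 1

Answer: 1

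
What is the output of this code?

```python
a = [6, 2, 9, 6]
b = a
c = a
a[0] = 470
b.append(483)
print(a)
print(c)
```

Key concept: multiple aliases.
Step by step:
`a = [6, 2, 9, 6]` → a = [6, 2, 9, 6]
`b = a` → b = [6, 2, 9, 6] (same object as a)
`c = a` → c = [6, 2, 9, 6] (same object as a, b)
`a[0] = 470` → a = [470, 2, 9, 6] (same object as b, c); b = [470, 2, 9, 6] (same object as a, c); c = [470, 2, 9, 6] (same object as a, b)
`b.append(483)` → a = [470, 2, 9, 6, 483] (same object as b, c); b = [470, 2, 9, 6, 483] (same object as a, c); c = [470, 2, 9, 6, 483] (same object as a, b)
`print(a)` → prints [470, 2, 9, 6, 483]
`print(c)` → prints [470, 2, 9, 6, 483]

Answer:
[470, 2, 9, 6, 483]
[470, 2, 9, 6, 483]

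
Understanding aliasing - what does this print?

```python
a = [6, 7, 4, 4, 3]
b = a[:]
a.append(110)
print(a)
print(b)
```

Key concept: slice [:] creates copy.
Step by step:
`a = [6, 7, 4, 4, 3]` → a = [6, 7, 4, 4, 3]
`b = a[:]` → b = [6, 7, 4, 4, 3]
`a.append(110)` → a = [6, 7, 4, 4, 3, 110]
`print(a)` → prints [6, 7, 4, 4, 3, 110]
`print(b)` → prints [6, 7, 4, 4, 3]

Answer:
[6, 7, 4, 4, 3, 110]
[6, 7, 4, 4, 3]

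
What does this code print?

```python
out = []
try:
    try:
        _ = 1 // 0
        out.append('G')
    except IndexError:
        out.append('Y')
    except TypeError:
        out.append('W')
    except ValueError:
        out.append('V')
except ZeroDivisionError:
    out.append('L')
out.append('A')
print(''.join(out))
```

Execution trace: 'L' (outer except ZeroDivisionError) → 'A' (after the try/except). Output: LA

Answer: LA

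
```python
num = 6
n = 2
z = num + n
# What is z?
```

Trace:
`num = 6` → num = 6
`n = 2` → n = 2
`z = num + n` → z = 8
So z = 8

Answer: 8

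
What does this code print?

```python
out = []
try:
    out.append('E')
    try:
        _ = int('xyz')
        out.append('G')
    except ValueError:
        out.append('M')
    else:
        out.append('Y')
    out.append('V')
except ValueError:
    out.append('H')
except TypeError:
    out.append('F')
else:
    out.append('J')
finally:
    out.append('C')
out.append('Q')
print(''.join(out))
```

Execution trace: 'E' (try body) → 'M' (inner except ValueError) → 'V' (try body, no exception) → 'J' (else) → 'C' (finally) → 'Q' (after the try/except). Output: EMVJCQ

Answer: EMVJCQ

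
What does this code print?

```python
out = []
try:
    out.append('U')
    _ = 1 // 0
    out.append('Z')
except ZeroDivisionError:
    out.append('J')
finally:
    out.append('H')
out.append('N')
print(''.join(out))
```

Execution trace: 'U' (try body) → 'J' (except ZeroDivisionError) → 'H' (finally) → 'N' (after the try/except). Output: UJHN

Answer: UJHN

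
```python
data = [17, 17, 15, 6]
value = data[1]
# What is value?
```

Trace:
`data = [17, 17, 15, 6]` → data = [17, 17, 15, 6]
`value = data[1]` → value = 17
So value = 17

Answer: 17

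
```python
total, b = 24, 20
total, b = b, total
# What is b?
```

Trace:
`total, b = 24, 20` → total = 24; b = 20
`total, b = b, total` → total = 20; b = 24
So b = 24

Answer: 24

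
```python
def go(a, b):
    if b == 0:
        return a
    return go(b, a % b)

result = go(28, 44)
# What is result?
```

go(28, 44) -> go(44, 28) -> go(28, 16) -> go(16, 12) -> go(12, 4) -> go(4, 0) -> 4

Answer: 4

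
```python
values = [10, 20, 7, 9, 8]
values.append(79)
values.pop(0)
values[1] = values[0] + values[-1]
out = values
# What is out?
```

Trace:
`values = [10, 20, 7, 9, 8]` → values = [10, 20, 7, 9, 8]
`values.append(79)` → values = [10, 20, 7, 9, 8, 79]
`values.pop(0)` → values = [20, 7, 9, 8, 79]
`values[1] = values[0] + values[-1]` → values = [20, 99, 9, 8, 79]
`out = values` → out = [20, 99, 9, 8, 79]
So out = [20, 99, 9, 8, 79]

Answer: [20, 99, 9, 8, 79]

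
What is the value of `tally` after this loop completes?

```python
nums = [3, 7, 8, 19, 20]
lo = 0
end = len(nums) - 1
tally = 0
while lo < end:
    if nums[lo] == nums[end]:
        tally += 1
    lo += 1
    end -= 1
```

Count matching pairs from ends
`tally` takes the values: 0

Answer: 0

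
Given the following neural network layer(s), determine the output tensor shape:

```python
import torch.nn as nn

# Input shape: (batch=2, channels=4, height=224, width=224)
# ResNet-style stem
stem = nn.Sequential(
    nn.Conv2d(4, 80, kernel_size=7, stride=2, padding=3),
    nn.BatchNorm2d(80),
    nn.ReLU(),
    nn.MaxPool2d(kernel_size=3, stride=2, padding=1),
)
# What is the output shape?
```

Input: (2, 4, 224, 224) -> after Conv2d 7x7 stride=2: (2, 80, 112, 112) -> Output: (2, 80, 56, 56)

Answer: (2, 80, 56, 56)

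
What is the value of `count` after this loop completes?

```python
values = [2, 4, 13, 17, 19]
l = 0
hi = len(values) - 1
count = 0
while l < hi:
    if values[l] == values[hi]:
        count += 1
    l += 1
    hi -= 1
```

Count matching pairs from ends
`count` takes the values: 0

Answer: 0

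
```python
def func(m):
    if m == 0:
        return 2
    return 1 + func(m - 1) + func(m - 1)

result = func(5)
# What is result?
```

func(m) = 1 + 2·func(m-1), func(0)=2. Closed form: (2+1)·2^5 - 1 = 95.

Answer: 95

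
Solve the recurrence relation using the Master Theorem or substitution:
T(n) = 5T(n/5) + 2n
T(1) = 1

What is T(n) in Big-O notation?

By Master Theorem: a=5, b=5, f(n)=2n. Since log_5(5) = 1 and f(n) = Θ(n^1), Case 2 applies. T(n) = O(n log n).

Answer: O(n log n)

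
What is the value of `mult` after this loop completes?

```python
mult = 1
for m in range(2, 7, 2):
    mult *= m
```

Product of even numbers 2 to 6
`mult` takes the values: 1 → 2 → 8 → 48

Answer: 48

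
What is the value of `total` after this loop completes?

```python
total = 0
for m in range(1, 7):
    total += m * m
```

Sum of squares 1² to 6² = 91
`total` takes the values: 0 → 1 → 5 → 14 → 30 → 55 → 91

Answer: 91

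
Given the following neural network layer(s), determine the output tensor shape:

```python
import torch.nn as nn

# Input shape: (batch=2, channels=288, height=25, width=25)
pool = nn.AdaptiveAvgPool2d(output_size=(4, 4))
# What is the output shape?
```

Input: (2, 288, 25, 25) -> Output: (2, 288, 4, 4)

Answer: (2, 288, 4, 4)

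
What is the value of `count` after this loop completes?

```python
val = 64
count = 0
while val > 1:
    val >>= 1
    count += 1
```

Count right shifts until 1
`count` takes the values: 0 → 1 → 2 → 3 → 4 → 5 → 6

Answer: 6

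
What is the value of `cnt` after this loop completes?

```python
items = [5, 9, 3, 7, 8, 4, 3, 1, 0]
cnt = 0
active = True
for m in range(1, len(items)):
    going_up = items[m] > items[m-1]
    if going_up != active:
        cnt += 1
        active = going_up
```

Count direction changes in [5, 9, 3, 7, 8, 4, 3, 1, 0]
`cnt` takes the values: 0 → 1 → 2 → 3

Answer: 3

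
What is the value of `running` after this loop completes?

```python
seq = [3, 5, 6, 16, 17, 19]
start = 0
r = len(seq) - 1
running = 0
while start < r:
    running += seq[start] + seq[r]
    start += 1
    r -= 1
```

Sum of pairs from ends
`running` takes the values: 0 → 22 → 44 → 66

Answer: 66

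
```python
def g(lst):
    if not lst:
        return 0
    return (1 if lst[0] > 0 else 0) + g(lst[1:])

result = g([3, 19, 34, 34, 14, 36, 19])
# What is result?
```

Count of positive elements in [3, 19, 34, 34, 14, 36, 19] = 7

Answer: 7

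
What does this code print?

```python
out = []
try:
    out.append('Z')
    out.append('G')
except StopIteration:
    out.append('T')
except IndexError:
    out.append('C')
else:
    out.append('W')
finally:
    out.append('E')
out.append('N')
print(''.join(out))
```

Execution trace: 'Z' (try body) → 'G' (try body, no exception) → 'W' (else) → 'E' (finally) → 'N' (after the try/except). Output: ZGWEN

Answer: ZGWEN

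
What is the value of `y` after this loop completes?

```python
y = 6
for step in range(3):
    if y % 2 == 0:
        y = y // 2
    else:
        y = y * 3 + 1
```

Collatz-style transformation from 6
`y` takes the values: 6 → 3 → 10 → 5

Answer: 5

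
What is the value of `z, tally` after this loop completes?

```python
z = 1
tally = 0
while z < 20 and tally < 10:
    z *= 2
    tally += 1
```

Double until >= 20 or 10 iterations
`z, tally` takes the values: (1, 0) → (2, 0) → (2, 1) → (4, 1) → (4, 2) → (8, 2) → (8, 3) → (16, 3) → (16, 4) → (32, 4) → (32, 5)

Answer: 32, 5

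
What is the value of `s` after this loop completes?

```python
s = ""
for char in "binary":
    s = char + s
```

Reverse 'binary'
`s` takes the values: "" → "b" → "ib" → "nib" → "anib" → "ranib" → "yranib"

Answer: "yranib"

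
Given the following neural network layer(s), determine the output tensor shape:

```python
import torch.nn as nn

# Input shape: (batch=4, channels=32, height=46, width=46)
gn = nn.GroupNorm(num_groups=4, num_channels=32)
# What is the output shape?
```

Input: (4, 32, 46, 46) -> Output: (4, 32, 46, 46)

Answer: (4, 32, 46, 46)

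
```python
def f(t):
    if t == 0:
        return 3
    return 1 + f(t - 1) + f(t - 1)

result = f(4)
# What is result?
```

f(t) = 1 + 2·f(t-1), f(0)=3. Closed form: (3+1)·2^4 - 1 = 63.

Answer: 63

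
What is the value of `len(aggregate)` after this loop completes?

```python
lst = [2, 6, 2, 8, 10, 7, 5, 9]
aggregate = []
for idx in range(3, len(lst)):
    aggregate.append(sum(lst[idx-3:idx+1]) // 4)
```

Number of 4-element averages
`aggregate` takes the values: [] → [4] → [4, 6] → [4, 6, 6] → [4, 6, 6, 7] → [4, 6, 6, 7, 7]
So `len(aggregate)` = 5

Answer: 5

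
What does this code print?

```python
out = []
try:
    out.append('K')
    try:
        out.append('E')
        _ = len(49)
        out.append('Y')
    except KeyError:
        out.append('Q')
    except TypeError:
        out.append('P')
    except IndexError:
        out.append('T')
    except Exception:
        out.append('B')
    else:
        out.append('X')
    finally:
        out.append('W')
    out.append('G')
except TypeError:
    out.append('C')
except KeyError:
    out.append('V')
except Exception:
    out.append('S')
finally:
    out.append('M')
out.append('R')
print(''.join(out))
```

Execution trace: 'K' (try body) → 'E' (inner try body) → 'P' (inner except TypeError) → 'W' (inner finally) → 'G' (try body, no exception) → 'M' (finally) → 'R' (after the try/except). Output: KEPWGMR

Answer: KEPWGMR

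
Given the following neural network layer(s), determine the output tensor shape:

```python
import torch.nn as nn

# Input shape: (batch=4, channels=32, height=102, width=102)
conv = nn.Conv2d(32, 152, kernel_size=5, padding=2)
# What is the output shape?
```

Input: (4, 32, 102, 102) -> Output: (4, 152, 102, 102)

Answer: (4, 152, 102, 102)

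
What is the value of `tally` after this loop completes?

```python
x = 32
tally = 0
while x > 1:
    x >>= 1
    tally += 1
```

Count right shifts until 1
`tally` takes the values: 0 → 1 → 2 → 3 → 4 → 5

Answer: 5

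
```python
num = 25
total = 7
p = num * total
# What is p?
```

Trace:
`num = 25` → num = 25
`total = 7` → total = 7
`p = num * total` → p = 175
So p = 175

Answer: 175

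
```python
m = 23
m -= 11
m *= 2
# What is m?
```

Trace:
`m = 23` → m = 23
`m -= 11` → m = 12
`m *= 2` → m = 24
So m = 24

Answer: 24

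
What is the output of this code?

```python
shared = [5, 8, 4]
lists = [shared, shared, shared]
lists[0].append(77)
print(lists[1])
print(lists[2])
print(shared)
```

Key concept: list of same reference.
Step by step:
`shared = [5, 8, 4]` → shared = [5, 8, 4]
`lists = [shared, shared, shared]` → lists = [[5, 8, 4], [5, 8, 4], [5, 8, 4]]
`lists[0].append(77)` → shared = [5, 8, 4, 77]; lists = [[5, 8, 4, 77], [5, 8, 4, 77], [5, 8, 4, 77]]
`print(lists[1])` → prints [5, 8, 4, 77]
`print(lists[2])` → prints [5, 8, 4, 77]
`print(shared)` → prints [5, 8, 4, 77]

Answer:
[5, 8, 4, 77]
[5, 8, 4, 77]
[5, 8, 4, 77]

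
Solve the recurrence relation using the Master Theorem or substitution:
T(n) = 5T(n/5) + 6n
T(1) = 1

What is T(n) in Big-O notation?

By Master Theorem: a=5, b=5, f(n)=6n. Since log_5(5) = 1 and f(n) = Θ(n^1), Case 2 applies. T(n) = O(n log n).

Answer: O(n log n)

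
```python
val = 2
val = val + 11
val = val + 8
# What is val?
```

Trace:
`val = 2` → val = 2
`val = val + 11` → val = 13
`val = val + 8` → val = 21
So val = 21

Answer: 21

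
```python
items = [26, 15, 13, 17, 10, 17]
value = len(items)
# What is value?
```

Trace:
`items = [26, 15, 13, 17, 10, 17]` → items = [26, 15, 13, 17, 10, 17]
`value = len(items)` → value = 6
So value = 6

Answer: 6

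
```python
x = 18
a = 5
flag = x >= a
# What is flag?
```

Trace:
`x = 18` → x = 18
`a = 5` → a = 5
`flag = x >= a` → flag = True
So flag = True

Answer: True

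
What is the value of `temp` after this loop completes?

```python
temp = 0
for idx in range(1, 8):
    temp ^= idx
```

XOR of 1 to 7
`temp` takes the values: 0 → 1 → 3 → 0 → 4 → 1 → 7 → 0

Answer: 0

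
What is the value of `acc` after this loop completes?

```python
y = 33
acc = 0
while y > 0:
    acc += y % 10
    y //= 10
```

Sum digits of 33
`acc` takes the values: 0 → 3 → 6

Answer: 6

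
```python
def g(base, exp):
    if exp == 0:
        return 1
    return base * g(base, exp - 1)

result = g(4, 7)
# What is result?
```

g(4, 7) = 4 * 4 * 4 * 4 * 4 * 4 * 4 = 16384

Answer: 16384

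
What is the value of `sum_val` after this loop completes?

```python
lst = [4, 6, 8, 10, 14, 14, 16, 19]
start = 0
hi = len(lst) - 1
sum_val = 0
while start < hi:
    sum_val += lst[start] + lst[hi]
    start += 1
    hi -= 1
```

Sum of pairs from ends
`sum_val` takes the values: 0 → 23 → 45 → 67 → 91

Answer: 91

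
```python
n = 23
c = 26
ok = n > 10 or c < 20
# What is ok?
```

Trace:
`n = 23` → n = 23
`c = 26` → c = 26
`ok = n > 10 or c < 20` → ok = True
So ok = True

Answer: True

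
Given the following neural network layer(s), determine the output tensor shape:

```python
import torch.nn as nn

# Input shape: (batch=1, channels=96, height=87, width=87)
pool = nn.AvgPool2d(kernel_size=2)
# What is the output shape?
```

Input: (1, 96, 87, 87) -> Output: (1, 96, 43, 43)

Answer: (1, 96, 43, 43)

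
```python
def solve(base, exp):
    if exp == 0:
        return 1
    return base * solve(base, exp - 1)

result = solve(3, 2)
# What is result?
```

solve(3, 2) = 3 * 3 = 9

Answer: 9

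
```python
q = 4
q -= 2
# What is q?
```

Trace:
`q = 4` → q = 4
`q -= 2` → q = 2
So q = 2

Answer: 2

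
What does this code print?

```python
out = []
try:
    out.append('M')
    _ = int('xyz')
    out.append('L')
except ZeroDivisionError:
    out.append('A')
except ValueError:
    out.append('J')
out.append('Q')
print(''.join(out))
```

Execution trace: 'M' (try body) → 'J' (except ValueError) → 'Q' (after the try/except). Output: MJQ

Answer: MJQ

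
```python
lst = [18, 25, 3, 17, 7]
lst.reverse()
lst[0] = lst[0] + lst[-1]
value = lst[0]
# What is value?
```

Trace:
`lst = [18, 25, 3, 17, 7]` → lst = [18, 25, 3, 17, 7]
`lst.reverse()` → lst = [7, 17, 3, 25, 18]
`lst[0] = lst[0] + lst[-1]` → lst = [25, 17, 3, 25, 18]
`value = lst[0]` → value = 25
So value = 25

Answer: 25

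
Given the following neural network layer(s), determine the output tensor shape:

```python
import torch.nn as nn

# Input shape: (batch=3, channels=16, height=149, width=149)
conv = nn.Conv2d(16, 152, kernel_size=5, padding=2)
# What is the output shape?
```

Input: (3, 16, 149, 149) -> Output: (3, 152, 149, 149)

Answer: (3, 152, 149, 149)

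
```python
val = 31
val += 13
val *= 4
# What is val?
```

Trace:
`val = 31` → val = 31
`val += 13` → val = 44
`val *= 4` → val = 176
So val = 176

Answer: 176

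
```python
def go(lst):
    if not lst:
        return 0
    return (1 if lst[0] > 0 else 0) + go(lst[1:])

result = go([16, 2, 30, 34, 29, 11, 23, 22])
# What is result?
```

Count of positive elements in [16, 2, 30, 34, 29, 11, 23, 22] = 8

Answer: 8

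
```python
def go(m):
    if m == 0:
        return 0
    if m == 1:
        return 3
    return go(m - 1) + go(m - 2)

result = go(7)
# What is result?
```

Build up from base cases: go(0)=0, go(1)=3, go(2)=3, go(3)=6, go(4)=9, go(5)=15, go(6)=24, ..., go(7)=39

Answer: 39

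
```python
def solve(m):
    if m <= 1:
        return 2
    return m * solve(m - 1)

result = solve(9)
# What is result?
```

solve(9) = 9 * 8 * 7 * 6 * 5 * 4 * 3 * 2 * 2 = 725760

Answer: 725760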